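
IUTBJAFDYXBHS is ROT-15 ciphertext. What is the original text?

TFEMULQOJIMSD

I(8): 8−15=-7≡19 → T
U(20): 20−15=5 → F
T(19): 19−15=4 → E
B(1): 1−15=-14≡12 → M
J(9): 9−15=-6≡20 → U
A(0): 0−15=-15≡11 → L
F(5): 5−15=-10≡16 → Q
D(3): 3−15=-12≡14 → O
Y(24): 24−15=9 → J
X(23): 23−15=8 → I
B(1): 1−15=-14≡12 → M
H(7): 7−15=-8≡18 → S
S(18): 18−15=3 → D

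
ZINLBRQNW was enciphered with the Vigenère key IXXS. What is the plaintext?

RLQTTUTVO

Repeat the key across the ciphertext: IXXSIXXSI
Z(25)−I(8): 17 → R
I(8)−X(23): -15≡11 → L
N(13)−X(23): -10≡16 → Q
L(11)−S(18): -7≡19 → T
B(1)−I(8): -7≡19 → T
R(17)−X(23): -6≡20 → U
Q(16)−X(23): -7≡19 → T
N(13)−S(18): -5≡21 → V
W(22)−I(8): 14 → O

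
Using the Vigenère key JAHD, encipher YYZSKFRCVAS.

Repeat the key across the message: JAHDJAHDJAH
Y(24)+J(9): 33≡7 → H
Y(24)+A(0): 24 → Y
Z(25)+H(7): 32≡6 → G
S(18)+D(3): 21 → V
K(10)+J(9): 19 → T
F(5)+A(0): 5 → F
R(17)+H(7): 24 → Y
C(2)+D(3): 5 → F
V(21)+J(9): 30≡4 → E
A(0)+A(0): 0 → A
S(18)+H(7): 25 → Z

HYGVTFYFEAZ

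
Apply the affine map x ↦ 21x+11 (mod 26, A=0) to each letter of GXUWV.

HAPFK

G(6): 21·6+11=137≡7 → H
X(23): 21·23+11=494≡0 → A
U(20): 21·20+11=431≡15 → P
W(22): 21·22+11=473≡5 → F
V(21): 21·21+11=452≡10 → K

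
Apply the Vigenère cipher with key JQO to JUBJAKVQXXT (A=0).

SKPSQYEGLGJ

Repeat the key across the message: JQOJQOJQOJQ
J(9)+J(9): 18 → S
U(20)+Q(16): 36≡10 → K
B(1)+O(14): 15 → P
J(9)+J(9): 18 → S
A(0)+Q(16): 16 → Q
K(10)+O(14): 24 → Y
V(21)+J(9): 30≡4 → E
Q(16)+Q(16): 32≡6 → G
X(23)+O(14): 37≡11 → L
X(23)+J(9): 32≡6 → G
T(19)+Q(16): 35≡9 → J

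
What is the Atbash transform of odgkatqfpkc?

o(14) → l(11)
d(3) → w(22)
g(6) → t(19)
k(10) → p(15)
a(0) → z(25)
t(19) → g(6)
q(16) → j(9)
f(5) → u(20)
p(15) → k(10)
k(10) → p(15)
c(2) → x(23)

lwtpzgjukpx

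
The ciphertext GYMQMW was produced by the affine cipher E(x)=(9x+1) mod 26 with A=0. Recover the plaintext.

PRHTHL

The inverse of 9 mod 26 is 3, since 9·3=27≡1. Apply D(y)=3·(y−1) mod 26:
G(6): 3·(6−1)=15 → P
Y(24): 3·(24−1)=69≡17 → R
M(12): 3·(12−1)=33≡7 → H
Q(16): 3·(16−1)=45≡19 → T
M(12): 3·(12−1)=33≡7 → H
W(22): 3·(22−1)=63≡11 → L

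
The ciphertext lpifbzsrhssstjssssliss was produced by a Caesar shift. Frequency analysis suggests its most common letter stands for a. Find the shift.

18

The most frequent ciphertext letter is s (appears 10 times).
s is position 18; a is position 0.
Shift = 18.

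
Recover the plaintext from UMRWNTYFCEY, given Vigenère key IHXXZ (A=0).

MFUZOLRIFFQ

Repeat the key across the ciphertext: IHXXZIHXXZI
U(20)−I(8): 12 → M
M(12)−H(7): 5 → F
R(17)−X(23): -6≡20 → U
W(22)−X(23): -1≡25 → Z
N(13)−Z(25): -12≡14 → O
T(19)−I(8): 11 → L
Y(24)−H(7): 17 → R
F(5)−X(23): -18≡8 → I
C(2)−X(23): -21≡5 → F
E(4)−Z(25): -21≡5 → F
Y(24)−I(8): 16 → Q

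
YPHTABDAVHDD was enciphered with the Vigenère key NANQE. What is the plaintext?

LPUDWODNFDQD

Repeat the key across the ciphertext: NANQENANQENA
Y(24)−N(13): 11 → L
P(15)−A(0): 15 → P
H(7)−N(13): -6≡20 → U
T(19)−Q(16): 3 → D
A(0)−E(4): -4≡22 → W
B(1)−N(13): -12≡14 → O
D(3)−A(0): 3 → D
A(0)−N(13): -13≡13 → N
V(21)−Q(16): 5 → F
H(7)−E(4): 3 → D
D(3)−N(13): -10≡16 → Q
D(3)−A(0): 3 → D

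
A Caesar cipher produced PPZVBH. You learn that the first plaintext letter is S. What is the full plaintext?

From the crib: P(15)−S(18)=-3≡23, so the shift is 23.
Subtract 23 from each ciphertext letter:
P(15): 15−23=-8≡18 → S
P(15): 15−23=-8≡18 → S
Z(25): 25−23=2 → C
V(21): 21−23=-2≡24 → Y
B(1): 1−23=-22≡4 → E
H(7): 7−23=-16≡10 → K

SSCYEK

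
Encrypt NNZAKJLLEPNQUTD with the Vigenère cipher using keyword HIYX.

Repeat the key across the message: HIYXHIYXHIYXHIY
N(13)+H(7): 20 → U
N(13)+I(8): 21 → V
Z(25)+Y(24): 49≡23 → X
A(0)+X(23): 23 → X
K(10)+H(7): 17 → R
J(9)+I(8): 17 → R
L(11)+Y(24): 35≡9 → J
L(11)+X(23): 34≡8 → I
E(4)+H(7): 11 → L
P(15)+I(8): 23 → X
N(13)+Y(24): 37≡11 → L
Q(16)+X(23): 39≡13 → N
U(20)+H(7): 27≡1 → B
T(19)+I(8): 27≡1 → B
D(3)+Y(24): 27≡1 → B

UVXXRRJILXLNBBB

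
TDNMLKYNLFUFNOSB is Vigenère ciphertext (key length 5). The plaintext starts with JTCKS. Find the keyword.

KKLCT

Subtract each crib letter from the matching ciphertext letter (mod 26):
T(19)−J(9)=10 → K
D(3)−T(19)=-16≡10 → K
N(13)−C(2)=11 → L
M(12)−K(10)=2 → C
L(11)−S(18)=-7≡19 → T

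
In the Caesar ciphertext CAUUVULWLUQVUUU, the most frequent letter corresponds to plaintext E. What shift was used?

16

The most frequent ciphertext letter is U (appears 7 times).
U is position 20; E is position 4.
Shift = 16.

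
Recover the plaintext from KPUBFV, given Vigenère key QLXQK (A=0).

UEXLVF

Repeat the key across the ciphertext: QLXQKQ
K(10)−Q(16): -6≡20 → U
P(15)−L(11): 4 → E
U(20)−X(23): -3≡23 → X
B(1)−Q(16): -15≡11 → L
F(5)−K(10): -5≡21 → V
V(21)−Q(16): 5 → F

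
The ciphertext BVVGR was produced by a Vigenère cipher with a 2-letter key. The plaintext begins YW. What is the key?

DZ

Subtract each crib letter from the matching ciphertext letter (mod 26):
B(1)−Y(24)=-23≡3 → D
V(21)−W(22)=-1≡25 → Z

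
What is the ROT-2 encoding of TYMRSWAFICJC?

T(19): 19+2=21 → V
Y(24): 24+2=26≡0 → A
M(12): 12+2=14 → O
R(17): 17+2=19 → T
S(18): 18+2=20 → U
W(22): 22+2=24 → Y
A(0): 0+2=2 → C
F(5): 5+2=7 → H
I(8): 8+2=10 → K
C(2): 2+2=4 → E
J(9): 9+2=11 → L
C(2): 2+2=4 → E

VAOTUYCHKELE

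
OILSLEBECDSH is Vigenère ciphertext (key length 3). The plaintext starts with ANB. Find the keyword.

Subtract each crib letter from the matching ciphertext letter (mod 26):
O(14)−A(0)=14 → O
I(8)−N(13)=-5≡21 → V
L(11)−B(1)=10 → K

OVK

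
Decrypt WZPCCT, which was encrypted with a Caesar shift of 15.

HKANNE

W(22): 22−15=7 → H
Z(25): 25−15=10 → K
P(15): 15−15=0 → A
C(2): 2−15=-13≡13 → N
C(2): 2−15=-13≡13 → N
T(19): 19−15=4 → E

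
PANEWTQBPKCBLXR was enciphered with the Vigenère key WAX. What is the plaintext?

TAQIWWUBSOCEPXU

Repeat the key across the ciphertext: WAXWAXWAXWAXWAX
P(15)−W(22): -7≡19 → T
A(0)−A(0): 0 → A
N(13)−X(23): -10≡16 → Q
E(4)−W(22): -18≡8 → I
W(22)−A(0): 22 → W
T(19)−X(23): -4≡22 → W
Q(16)−W(22): -6≡20 → U
B(1)−A(0): 1 → B
P(15)−X(23): -8≡18 → S
K(10)−W(22): -12≡14 → O
C(2)−A(0): 2 → C
B(1)−X(23): -22≡4 → E
L(11)−W(22): -11≡15 → P
X(23)−A(0): 23 → X
R(17)−X(23): -6≡20 → U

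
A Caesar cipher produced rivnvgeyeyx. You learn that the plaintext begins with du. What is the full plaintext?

duhzhsqkqkj

From the crib: r(17)−d(3)=14, so the shift is 14.
Subtract 14 from each ciphertext letter:
r(17): 17−14=3 → d
i(8): 8−14=-6≡20 → u
v(21): 21−14=7 → h
n(13): 13−14=-1≡25 → z
v(21): 21−14=7 → h
g(6): 6−14=-8≡18 → s
e(4): 4−14=-10≡16 → q
y(24): 24−14=10 → k
e(4): 4−14=-10≡16 → q
y(24): 24−14=10 → k
x(23): 23−14=9 → j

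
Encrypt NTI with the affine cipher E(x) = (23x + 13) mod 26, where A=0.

N(13): 23·13+13=312≡0 → A
T(19): 23·19+13=450≡8 → I
I(8): 23·8+13=197≡15 → P

AIP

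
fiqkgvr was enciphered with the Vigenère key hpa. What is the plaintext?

Repeat the key across the ciphertext: hpahpah
f(5)−h(7): -2≡24 → y
i(8)−p(15): -7≡19 → t
q(16)−a(0): 16 → q
k(10)−h(7): 3 → d
g(6)−p(15): -9≡17 → r
v(21)−a(0): 21 → v
r(17)−h(7): 10 → k

ytqdrvk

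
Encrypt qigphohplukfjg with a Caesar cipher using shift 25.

phfogngoktjeif

q(16): 16+25=41≡15 → p
i(8): 8+25=33≡7 → h
g(6): 6+25=31≡5 → f
p(15): 15+25=40≡14 → o
h(7): 7+25=32≡6 → g
o(14): 14+25=39≡13 → n
h(7): 7+25=32≡6 → g
p(15): 15+25=40≡14 → o
l(11): 11+25=36≡10 → k
u(20): 20+25=45≡19 → t
k(10): 10+25=35≡9 → j
f(5): 5+25=30≡4 → e
j(9): 9+25=34≡8 → i
g(6): 6+25=31≡5 → f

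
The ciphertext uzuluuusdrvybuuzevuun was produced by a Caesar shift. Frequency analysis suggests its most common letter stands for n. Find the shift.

The most frequent ciphertext letter is u (appears 9 times).
u is position 20; n is position 13.
Shift = 7.

7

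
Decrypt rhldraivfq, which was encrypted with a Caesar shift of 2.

pfjbpygtdo

r(17): 17−2=15 → p
h(7): 7−2=5 → f
l(11): 11−2=9 → j
d(3): 3−2=1 → b
r(17): 17−2=15 → p
a(0): 0−2=-2≡24 → y
i(8): 8−2=6 → g
v(21): 21−2=19 → t
f(5): 5−2=3 → d
q(16): 16−2=14 → o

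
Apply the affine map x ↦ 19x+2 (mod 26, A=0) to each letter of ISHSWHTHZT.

YGFGEFZFJZ

I(8): 19·8+2=154≡24 → Y
S(18): 19·18+2=344≡6 → G
H(7): 19·7+2=135≡5 → F
S(18): 19·18+2=344≡6 → G
W(22): 19·22+2=420≡4 → E
H(7): 19·7+2=135≡5 → F
T(19): 19·19+2=363≡25 → Z
H(7): 19·7+2=135≡5 → F
Z(25): 19·25+2=477≡9 → J
T(19): 19·19+2=363≡25 → Z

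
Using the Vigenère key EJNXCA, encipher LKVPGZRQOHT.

PTIMIZVZBEV

Repeat the key across the message: EJNXCAEJNXC
L(11)+E(4): 15 → P
K(10)+J(9): 19 → T
V(21)+N(13): 34≡8 → I
P(15)+X(23): 38≡12 → M
G(6)+C(2): 8 → I
Z(25)+A(0): 25 → Z
R(17)+E(4): 21 → V
Q(16)+J(9): 25 → Z
O(14)+N(13): 27≡1 → B
H(7)+X(23): 30≡4 → E
T(19)+C(2): 21 → V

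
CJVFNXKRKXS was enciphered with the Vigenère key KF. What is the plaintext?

Repeat the key across the ciphertext: KFKFKFKFKFK
C(2)−K(10): -8≡18 → S
J(9)−F(5): 4 → E
V(21)−K(10): 11 → L
F(5)−F(5): 0 → A
N(13)−K(10): 3 → D
X(23)−F(5): 18 → S
K(10)−K(10): 0 → A
R(17)−F(5): 12 → M
K(10)−K(10): 0 → A
X(23)−F(5): 18 → S
S(18)−K(10): 8 → I

SELADSAMASI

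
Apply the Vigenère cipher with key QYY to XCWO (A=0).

Repeat the key across the message: QYYQ
X(23)+Q(16): 39≡13 → N
C(2)+Y(24): 26≡0 → A
W(22)+Y(24): 46≡20 → U
O(14)+Q(16): 30≡4 → E

NAUE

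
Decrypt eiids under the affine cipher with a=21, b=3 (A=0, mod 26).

fzzax

The inverse of 21 mod 26 is 5, since 21·5=105≡1. Apply D(y)=5·(y−3) mod 26:
e(4): 5·(4−3)=5 → f
i(8): 5·(8−3)=25 → z
i(8): 5·(8−3)=25 → z
d(3): 5·(3−3)=0 → a
s(18): 5·(18−3)=75≡23 → x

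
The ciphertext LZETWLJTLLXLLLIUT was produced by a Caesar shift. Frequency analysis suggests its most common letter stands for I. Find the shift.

The most frequent ciphertext letter is L (appears 7 times).
L is position 11; I is position 8.
Shift = 3.

3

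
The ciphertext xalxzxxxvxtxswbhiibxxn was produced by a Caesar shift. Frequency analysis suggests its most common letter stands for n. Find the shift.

10

The most frequent ciphertext letter is x (appears 9 times).
x is position 23; n is position 13.
Shift = 10.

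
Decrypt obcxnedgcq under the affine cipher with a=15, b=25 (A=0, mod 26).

bovmujcxvp

The inverse of 15 mod 26 is 7, since 15·7=105≡1. Apply D(y)=7·(y−25) mod 26:
o(14): 7·(14−25)=-77≡1 → b
b(1): 7·(1−25)=-168≡14 → o
c(2): 7·(2−25)=-161≡21 → v
x(23): 7·(23−25)=-14≡12 → m
n(13): 7·(13−25)=-84≡20 → u
e(4): 7·(4−25)=-147≡9 → j
d(3): 7·(3−25)=-154≡2 → c
g(6): 7·(6−25)=-133≡23 → x
c(2): 7·(2−25)=-161≡21 → v
q(16): 7·(16−25)=-63≡15 → p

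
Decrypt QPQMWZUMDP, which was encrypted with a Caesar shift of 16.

Q(16): 16−16=0 → A
P(15): 15−16=-1≡25 → Z
Q(16): 16−16=0 → A
M(12): 12−16=-4≡22 → W
W(22): 22−16=6 → G
Z(25): 25−16=9 → J
U(20): 20−16=4 → E
M(12): 12−16=-4≡22 → W
D(3): 3−16=-13≡13 → N
P(15): 15−16=-1≡25 → Z

AZAWGJEWNZ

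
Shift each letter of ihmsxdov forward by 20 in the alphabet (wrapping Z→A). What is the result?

i(8): 8+20=28≡2 → c
h(7): 7+20=27≡1 → b
m(12): 12+20=32≡6 → g
s(18): 18+20=38≡12 → m
x(23): 23+20=43≡17 → r
d(3): 3+20=23 → x
o(14): 14+20=34≡8 → i
v(21): 21+20=41≡15 → p

cbgmrxip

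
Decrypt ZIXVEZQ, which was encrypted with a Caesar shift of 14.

Z(25): 25−14=11 → L
I(8): 8−14=-6≡20 → U
X(23): 23−14=9 → J
V(21): 21−14=7 → H
E(4): 4−14=-10≡16 → Q
Z(25): 25−14=11 → L
Q(16): 16−14=2 → C

LUJHQLC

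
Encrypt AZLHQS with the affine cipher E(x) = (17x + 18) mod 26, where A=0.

A(0): 17·0+18=18 → S
Z(25): 17·25+18=443≡1 → B
L(11): 17·11+18=205≡23 → X
H(7): 17·7+18=137≡7 → H
Q(16): 17·16+18=290≡4 → E
S(18): 17·18+18=324≡12 → M

SBXHEM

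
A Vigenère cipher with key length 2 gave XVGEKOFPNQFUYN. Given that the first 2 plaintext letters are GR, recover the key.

RE

Subtract each crib letter from the matching ciphertext letter (mod 26):
X(23)−G(6)=17 → R
V(21)−R(17)=4 → E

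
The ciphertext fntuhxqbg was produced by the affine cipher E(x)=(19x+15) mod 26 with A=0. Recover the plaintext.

uesdqklcf

The inverse of 19 mod 26 is 11, since 19·11=209≡1. Apply D(y)=11·(y−15) mod 26:
f(5): 11·(5−15)=-110≡20 → u
n(13): 11·(13−15)=-22≡4 → e
t(19): 11·(19−15)=44≡18 → s
u(20): 11·(20−15)=55≡3 → d
h(7): 11·(7−15)=-88≡16 → q
x(23): 11·(23−15)=88≡10 → k
q(16): 11·(16−15)=11 → l
b(1): 11·(1−15)=-154≡2 → c
g(6): 11·(6−15)=-99≡5 → f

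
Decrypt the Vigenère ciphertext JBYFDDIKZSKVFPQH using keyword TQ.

Repeat the key across the ciphertext: TQTQTQTQTQTQTQTQ
J(9)−T(19): -10≡16 → Q
B(1)−Q(16): -15≡11 → L
Y(24)−T(19): 5 → F
F(5)−Q(16): -11≡15 → P
D(3)−T(19): -16≡10 → K
D(3)−Q(16): -13≡13 → N
I(8)−T(19): -11≡15 → P
K(10)−Q(16): -6≡20 → U
Z(25)−T(19): 6 → G
S(18)−Q(16): 2 → C
K(10)−T(19): -9≡17 → R
V(21)−Q(16): 5 → F
F(5)−T(19): -14≡12 → M
P(15)−Q(16): -1≡25 → Z
Q(16)−T(19): -3≡23 → X
H(7)−Q(16): -9≡17 → R

QLFPKNPUGCRFMZXR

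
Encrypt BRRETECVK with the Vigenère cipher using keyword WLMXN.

XCDBGANHH

Repeat the key across the message: WLMXNWLMX
B(1)+W(22): 23 → X
R(17)+L(11): 28≡2 → C
R(17)+M(12): 29≡3 → D
E(4)+X(23): 27≡1 → B
T(19)+N(13): 32≡6 → G
E(4)+W(22): 26≡0 → A
C(2)+L(11): 13 → N
V(21)+M(12): 33≡7 → H
K(10)+X(23): 33≡7 → H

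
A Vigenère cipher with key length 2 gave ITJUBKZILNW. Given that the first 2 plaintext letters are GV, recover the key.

Subtract each crib letter from the matching ciphertext letter (mod 26):
I(8)−G(6)=2 → C
T(19)−V(21)=-2≡24 → Y

CY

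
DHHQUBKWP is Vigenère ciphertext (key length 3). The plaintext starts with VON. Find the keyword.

ITU

Subtract each crib letter from the matching ciphertext letter (mod 26):
D(3)−V(21)=-18≡8 → I
H(7)−O(14)=-7≡19 → T
H(7)−N(13)=-6≡20 → U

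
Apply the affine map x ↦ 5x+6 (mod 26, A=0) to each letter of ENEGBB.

ATAKLL

E(4): 5·4+6=26≡0 → A
N(13): 5·13+6=71≡19 → T
E(4): 5·4+6=26≡0 → A
G(6): 5·6+6=36≡10 → K
B(1): 5·1+6=11 → L
B(1): 5·1+6=11 → L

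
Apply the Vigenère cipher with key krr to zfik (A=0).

jwzu

Repeat the key across the message: krrk
z(25)+k(10): 35≡9 → j
f(5)+r(17): 22 → w
i(8)+r(17): 25 → z
k(10)+k(10): 20 → u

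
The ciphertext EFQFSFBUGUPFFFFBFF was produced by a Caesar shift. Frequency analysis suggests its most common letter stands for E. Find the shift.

1

The most frequent ciphertext letter is F (appears 9 times).
F is position 5; E is position 4.
Shift = 1.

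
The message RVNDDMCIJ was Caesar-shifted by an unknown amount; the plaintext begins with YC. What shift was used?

From the crib: R(17)−Y(24)=-7≡19, so the shift is 19.

19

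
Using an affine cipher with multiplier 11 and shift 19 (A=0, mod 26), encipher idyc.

daxp

i(8): 11·8+19=107≡3 → d
d(3): 11·3+19=52≡0 → a
y(24): 11·24+19=283≡23 → x
c(2): 11·2+19=41≡15 → p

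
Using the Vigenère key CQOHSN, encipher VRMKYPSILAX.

XHARQCUYZHP

Repeat the key across the message: CQOHSNCQOHS
V(21)+C(2): 23 → X
R(17)+Q(16): 33≡7 → H
M(12)+O(14): 26≡0 → A
K(10)+H(7): 17 → R
Y(24)+S(18): 42≡16 → Q
P(15)+N(13): 28≡2 → C
S(18)+C(2): 20 → U
I(8)+Q(16): 24 → Y
L(11)+O(14): 25 → Z
A(0)+H(7): 7 → H
X(23)+S(18): 41≡15 → P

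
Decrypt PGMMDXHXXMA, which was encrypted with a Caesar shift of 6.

P(15): 15−6=9 → J
G(6): 6−6=0 → A
M(12): 12−6=6 → G
M(12): 12−6=6 → G
D(3): 3−6=-3≡23 → X
X(23): 23−6=17 → R
H(7): 7−6=1 → B
X(23): 23−6=17 → R
X(23): 23−6=17 → R
M(12): 12−6=6 → G
A(0): 0−6=-6≡20 → U

JAGGXRBRRGU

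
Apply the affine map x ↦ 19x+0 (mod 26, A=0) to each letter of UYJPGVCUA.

U(20): 19·20+0=380≡16 → Q
Y(24): 19·24+0=456≡14 → O
J(9): 19·9+0=171≡15 → P
P(15): 19·15+0=285≡25 → Z
G(6): 19·6+0=114≡10 → K
V(21): 19·21+0=399≡9 → J
C(2): 19·2+0=38≡12 → M
U(20): 19·20+0=380≡16 → Q
A(0): 19·0+0=0 → A

QOPZKJMQA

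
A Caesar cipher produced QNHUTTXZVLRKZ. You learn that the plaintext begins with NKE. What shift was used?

From the crib: Q(16)−N(13)=3, so the shift is 3.

3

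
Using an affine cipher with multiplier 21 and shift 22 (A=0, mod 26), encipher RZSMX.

R(17): 21·17+22=379≡15 → P
Z(25): 21·25+22=547≡1 → B
S(18): 21·18+22=400≡10 → K
M(12): 21·12+22=274≡14 → O
X(23): 21·23+22=505≡11 → L

PBKOL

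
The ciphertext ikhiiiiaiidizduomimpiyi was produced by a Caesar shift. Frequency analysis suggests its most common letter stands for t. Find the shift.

The most frequent ciphertext letter is i (appears 11 times).
i is position 8; t is position 19.
Shift = -11≡15.

15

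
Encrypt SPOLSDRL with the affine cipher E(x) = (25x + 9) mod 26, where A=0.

RUVYRGSY

S(18): 25·18+9=459≡17 → R
P(15): 25·15+9=384≡20 → U
O(14): 25·14+9=359≡21 → V
L(11): 25·11+9=284≡24 → Y
S(18): 25·18+9=459≡17 → R
D(3): 25·3+9=84≡6 → G
R(17): 25·17+9=434≡18 → S
L(11): 25·11+9=284≡24 → Y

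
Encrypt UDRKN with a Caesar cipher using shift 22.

U(20): 20+22=42≡16 → Q
D(3): 3+22=25 → Z
R(17): 17+22=39≡13 → N
K(10): 10+22=32≡6 → G
N(13): 13+22=35≡9 → J

QZNGJ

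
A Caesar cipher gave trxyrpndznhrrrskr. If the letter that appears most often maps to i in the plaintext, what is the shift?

9

The most frequent ciphertext letter is r (appears 6 times).
r is position 17; i is position 8.
Shift = 9.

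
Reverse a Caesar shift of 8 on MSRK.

M(12): 12−8=4 → E
S(18): 18−8=10 → K
R(17): 17−8=9 → J
K(10): 10−8=2 → C

EKJC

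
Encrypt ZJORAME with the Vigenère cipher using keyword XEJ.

Repeat the key across the message: XEJXEJX
Z(25)+X(23): 48≡22 → W
J(9)+E(4): 13 → N
O(14)+J(9): 23 → X
R(17)+X(23): 40≡14 → O
A(0)+E(4): 4 → E
M(12)+J(9): 21 → V
E(4)+X(23): 27≡1 → B

WNXOEVB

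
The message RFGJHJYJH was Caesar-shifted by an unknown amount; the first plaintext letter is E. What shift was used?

From the crib: R(17)−E(4)=13, so the shift is 13.

13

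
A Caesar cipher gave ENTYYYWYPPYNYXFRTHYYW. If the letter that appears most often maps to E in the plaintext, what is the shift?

The most frequent ciphertext letter is Y (appears 8 times).
Y is position 24; E is position 4.
Shift = 20.

20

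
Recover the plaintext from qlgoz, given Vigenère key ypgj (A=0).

swafb

Repeat the key across the ciphertext: ypgjy
q(16)−y(24): -8≡18 → s
l(11)−p(15): -4≡22 → w
g(6)−g(6): 0 → a
o(14)−j(9): 5 → f
z(25)−y(24): 1 → b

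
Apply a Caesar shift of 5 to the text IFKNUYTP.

NKPSZDYU

I(8): 8+5=13 → N
F(5): 5+5=10 → K
K(10): 10+5=15 → P
N(13): 13+5=18 → S
U(20): 20+5=25 → Z
Y(24): 24+5=29≡3 → D
T(19): 19+5=24 → Y
P(15): 15+5=20 → U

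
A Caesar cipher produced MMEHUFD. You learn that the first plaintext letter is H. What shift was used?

5

From the crib: M(12)−H(7)=5, so the shift is 5.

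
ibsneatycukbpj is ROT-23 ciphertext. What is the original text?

levqhdwbfxnesm

i(8): 8−23=-15≡11 → l
b(1): 1−23=-22≡4 → e
s(18): 18−23=-5≡21 → v
n(13): 13−23=-10≡16 → q
e(4): 4−23=-19≡7 → h
a(0): 0−23=-23≡3 → d
t(19): 19−23=-4≡22 → w
y(24): 24−23=1 → b
c(2): 2−23=-21≡5 → f
u(20): 20−23=-3≡23 → x
k(10): 10−23=-13≡13 → n
b(1): 1−23=-22≡4 → e
p(15): 15−23=-8≡18 → s
j(9): 9−23=-14≡12 → m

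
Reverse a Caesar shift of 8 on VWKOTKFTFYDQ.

NOCGLCXLXQVI

V(21): 21−8=13 → N
W(22): 22−8=14 → O
K(10): 10−8=2 → C
O(14): 14−8=6 → G
T(19): 19−8=11 → L
K(10): 10−8=2 → C
F(5): 5−8=-3≡23 → X
T(19): 19−8=11 → L
F(5): 5−8=-3≡23 → X
Y(24): 24−8=16 → Q
D(3): 3−8=-5≡21 → V
Q(16): 16−8=8 → I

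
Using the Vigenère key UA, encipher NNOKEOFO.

Repeat the key across the message: UAUAUAUA
N(13)+U(20): 33≡7 → H
N(13)+A(0): 13 → N
O(14)+U(20): 34≡8 → I
K(10)+A(0): 10 → K
E(4)+U(20): 24 → Y
O(14)+A(0): 14 → O
F(5)+U(20): 25 → Z
O(14)+A(0): 14 → O

HNIKYOZO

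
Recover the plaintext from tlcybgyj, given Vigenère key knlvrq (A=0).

jyrdkqow

Repeat the key across the ciphertext: knlvrqkn
t(19)−k(10): 9 → j
l(11)−n(13): -2≡24 → y
c(2)−l(11): -9≡17 → r
y(24)−v(21): 3 → d
b(1)−r(17): -16≡10 → k
g(6)−q(16): -10≡16 → q
y(24)−k(10): 14 → o
j(9)−n(13): -4≡22 → w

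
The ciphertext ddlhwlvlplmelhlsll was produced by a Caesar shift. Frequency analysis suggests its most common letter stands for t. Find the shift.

18

The most frequent ciphertext letter is l (appears 8 times).
l is position 11; t is position 19.
Shift = -8≡18.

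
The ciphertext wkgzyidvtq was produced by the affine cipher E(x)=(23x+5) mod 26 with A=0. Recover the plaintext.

The inverse of 23 mod 26 is 17, since 23·17=391≡1. Apply D(y)=17·(y−5) mod 26:
w(22): 17·(22−5)=289≡3 → d
k(10): 17·(10−5)=85≡7 → h
g(6): 17·(6−5)=17 → r
z(25): 17·(25−5)=340≡2 → c
y(24): 17·(24−5)=323≡11 → l
i(8): 17·(8−5)=51≡25 → z
d(3): 17·(3−5)=-34≡18 → s
v(21): 17·(21−5)=272≡12 → m
t(19): 17·(19−5)=238≡4 → e
q(16): 17·(16−5)=187≡5 → f

dhrclzsmef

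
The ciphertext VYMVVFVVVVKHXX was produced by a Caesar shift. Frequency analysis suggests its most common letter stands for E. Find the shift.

17

The most frequent ciphertext letter is V (appears 7 times).
V is position 21; E is position 4.
Shift = 17.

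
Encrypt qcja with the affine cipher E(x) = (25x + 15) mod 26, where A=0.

q(16): 25·16+15=415≡25 → z
c(2): 25·2+15=65≡13 → n
j(9): 25·9+15=240≡6 → g
a(0): 25·0+15=15 → p

zngp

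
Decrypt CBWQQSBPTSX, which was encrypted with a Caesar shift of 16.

MLGAACLZDCH

C(2): 2−16=-14≡12 → M
B(1): 1−16=-15≡11 → L
W(22): 22−16=6 → G
Q(16): 16−16=0 → A
Q(16): 16−16=0 → A
S(18): 18−16=2 → C
B(1): 1−16=-15≡11 → L
P(15): 15−16=-1≡25 → Z
T(19): 19−16=3 → D
S(18): 18−16=2 → C
X(23): 23−16=7 → H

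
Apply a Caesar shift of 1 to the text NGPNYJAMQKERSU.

OHQOZKBNRLFSTV

N(13): 13+1=14 → O
G(6): 6+1=7 → H
P(15): 15+1=16 → Q
N(13): 13+1=14 → O
Y(24): 24+1=25 → Z
J(9): 9+1=10 → K
A(0): 0+1=1 → B
M(12): 12+1=13 → N
Q(16): 16+1=17 → R
K(10): 10+1=11 → L
E(4): 4+1=5 → F
R(17): 17+1=18 → S
S(18): 18+1=19 → T
U(20): 20+1=21 → V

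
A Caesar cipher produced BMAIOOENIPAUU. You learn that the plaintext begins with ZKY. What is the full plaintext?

ZKYGMMCLGNYSS

From the crib: B(1)−Z(25)=-24≡2, so the shift is 2.
Subtract 2 from each ciphertext letter:
B(1): 1−2=-1≡25 → Z
M(12): 12−2=10 → K
A(0): 0−2=-2≡24 → Y
I(8): 8−2=6 → G
O(14): 14−2=12 → M
O(14): 14−2=12 → M
E(4): 4−2=2 → C
N(13): 13−2=11 → L
I(8): 8−2=6 → G
P(15): 15−2=13 → N
A(0): 0−2=-2≡24 → Y
U(20): 20−2=18 → S
U(20): 20−2=18 → S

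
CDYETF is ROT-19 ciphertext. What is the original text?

C(2): 2−19=-17≡9 → J
D(3): 3−19=-16≡10 → K
Y(24): 24−19=5 → F
E(4): 4−19=-15≡11 → L
T(19): 19−19=0 → A
F(5): 5−19=-14≡12 → M

JKFLAM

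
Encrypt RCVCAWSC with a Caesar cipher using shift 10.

R(17): 17+10=27≡1 → B
C(2): 2+10=12 → M
V(21): 21+10=31≡5 → F
C(2): 2+10=12 → M
A(0): 0+10=10 → K
W(22): 22+10=32≡6 → G
S(18): 18+10=28≡2 → C
C(2): 2+10=12 → M

BMFMKGCM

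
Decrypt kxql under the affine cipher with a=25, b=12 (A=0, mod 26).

cpwb

The inverse of 25 mod 26 is 25, since 25·25=625≡1. Apply D(y)=25·(y−12) mod 26:
k(10): 25·(10−12)=-50≡2 → c
x(23): 25·(23−12)=275≡15 → p
q(16): 25·(16−12)=100≡22 → w
l(11): 25·(11−12)=-25≡1 → b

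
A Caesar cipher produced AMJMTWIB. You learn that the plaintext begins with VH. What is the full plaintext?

From the crib: A(0)−V(21)=-21≡5, so the shift is 5.
Subtract 5 from each ciphertext letter:
A(0): 0−5=-5≡21 → V
M(12): 12−5=7 → H
J(9): 9−5=4 → E
M(12): 12−5=7 → H
T(19): 19−5=14 → O
W(22): 22−5=17 → R
I(8): 8−5=3 → D
B(1): 1−5=-4≡22 → W

VHEHORDW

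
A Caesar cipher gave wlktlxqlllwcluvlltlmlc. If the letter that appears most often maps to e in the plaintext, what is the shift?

7

The most frequent ciphertext letter is l (appears 10 times).
l is position 11; e is position 4.
Shift = 7.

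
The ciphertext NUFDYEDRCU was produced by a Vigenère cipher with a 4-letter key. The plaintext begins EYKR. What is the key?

Subtract each crib letter from the matching ciphertext letter (mod 26):
N(13)−E(4)=9 → J
U(20)−Y(24)=-4≡22 → W
F(5)−K(10)=-5≡21 → V
D(3)−R(17)=-14≡12 → M

JWVM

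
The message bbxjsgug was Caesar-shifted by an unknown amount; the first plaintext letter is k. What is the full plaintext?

kkgsbpdp

From the crib: b(1)−k(10)=-9≡17, so the shift is 17.
Subtract 17 from each ciphertext letter:
b(1): 1−17=-16≡10 → k
b(1): 1−17=-16≡10 → k
x(23): 23−17=6 → g
j(9): 9−17=-8≡18 → s
s(18): 18−17=1 → b
g(6): 6−17=-11≡15 → p
u(20): 20−17=3 → d
g(6): 6−17=-11≡15 → p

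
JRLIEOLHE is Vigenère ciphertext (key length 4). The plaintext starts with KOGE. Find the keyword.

Subtract each crib letter from the matching ciphertext letter (mod 26):
J(9)−K(10)=-1≡25 → Z
R(17)−O(14)=3 → D
L(11)−G(6)=5 → F
I(8)−E(4)=4 → E

ZDFE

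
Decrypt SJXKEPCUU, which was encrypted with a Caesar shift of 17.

BSGTNYLDD

S(18): 18−17=1 → B
J(9): 9−17=-8≡18 → S
X(23): 23−17=6 → G
K(10): 10−17=-7≡19 → T
E(4): 4−17=-13≡13 → N
P(15): 15−17=-2≡24 → Y
C(2): 2−17=-15≡11 → L
U(20): 20−17=3 → D
U(20): 20−17=3 → D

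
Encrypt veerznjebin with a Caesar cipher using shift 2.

xggtbplgdkp

v(21): 21+2=23 → x
e(4): 4+2=6 → g
e(4): 4+2=6 → g
r(17): 17+2=19 → t
z(25): 25+2=27≡1 → b
n(13): 13+2=15 → p
j(9): 9+2=11 → l
e(4): 4+2=6 → g
b(1): 1+2=3 → d
i(8): 8+2=10 → k
n(13): 13+2=15 → p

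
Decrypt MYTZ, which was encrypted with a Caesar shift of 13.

M(12): 12−13=-1≡25 → Z
Y(24): 24−13=11 → L
T(19): 19−13=6 → G
Z(25): 25−13=12 → M

ZLGM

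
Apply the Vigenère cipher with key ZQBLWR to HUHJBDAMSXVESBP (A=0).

GKIUXUZCTIRVRRQ

Repeat the key across the message: ZQBLWRZQBLWRZQB
H(7)+Z(25): 32≡6 → G
U(20)+Q(16): 36≡10 → K
H(7)+B(1): 8 → I
J(9)+L(11): 20 → U
B(1)+W(22): 23 → X
D(3)+R(17): 20 → U
A(0)+Z(25): 25 → Z
M(12)+Q(16): 28≡2 → C
S(18)+B(1): 19 → T
X(23)+L(11): 34≡8 → I
V(21)+W(22): 43≡17 → R
E(4)+R(17): 21 → V
S(18)+Z(25): 43≡17 → R
B(1)+Q(16): 17 → R
P(15)+B(1): 16 → Q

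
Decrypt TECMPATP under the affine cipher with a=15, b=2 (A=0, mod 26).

The inverse of 15 mod 26 is 7, since 15·7=105≡1. Apply D(y)=7·(y−2) mod 26:
T(19): 7·(19−2)=119≡15 → P
E(4): 7·(4−2)=14 → O
C(2): 7·(2−2)=0 → A
M(12): 7·(12−2)=70≡18 → S
P(15): 7·(15−2)=91≡13 → N
A(0): 7·(0−2)=-14≡12 → M
T(19): 7·(19−2)=119≡15 → P
P(15): 7·(15−2)=91≡13 → N

POASNMPN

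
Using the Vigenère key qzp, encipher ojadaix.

eiptzxn

Repeat the key across the message: qzpqzpq
o(14)+q(16): 30≡4 → e
j(9)+z(25): 34≡8 → i
a(0)+p(15): 15 → p
d(3)+q(16): 19 → t
a(0)+z(25): 25 → z
i(8)+p(15): 23 → x
x(23)+q(16): 39≡13 → n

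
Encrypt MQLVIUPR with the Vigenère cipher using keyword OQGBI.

AGRWQIFX

Repeat the key across the message: OQGBIOQG
M(12)+O(14): 26≡0 → A
Q(16)+Q(16): 32≡6 → G
L(11)+G(6): 17 → R
V(21)+B(1): 22 → W
I(8)+I(8): 16 → Q
U(20)+O(14): 34≡8 → I
P(15)+Q(16): 31≡5 → F
R(17)+G(6): 23 → X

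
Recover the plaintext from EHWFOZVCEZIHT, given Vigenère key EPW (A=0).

Repeat the key across the ciphertext: EPWEPWEPWEPWE
E(4)−E(4): 0 → A
H(7)−P(15): -8≡18 → S
W(22)−W(22): 0 → A
F(5)−E(4): 1 → B
O(14)−P(15): -1≡25 → Z
Z(25)−W(22): 3 → D
V(21)−E(4): 17 → R
C(2)−P(15): -13≡13 → N
E(4)−W(22): -18≡8 → I
Z(25)−E(4): 21 → V
I(8)−P(15): -7≡19 → T
H(7)−W(22): -15≡11 → L
T(19)−E(4): 15 → P

ASABZDRNIVTLP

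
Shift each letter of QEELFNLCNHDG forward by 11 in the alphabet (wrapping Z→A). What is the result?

Q(16): 16+11=27≡1 → B
E(4): 4+11=15 → P
E(4): 4+11=15 → P
L(11): 11+11=22 → W
F(5): 5+11=16 → Q
N(13): 13+11=24 → Y
L(11): 11+11=22 → W
C(2): 2+11=13 → N
N(13): 13+11=24 → Y
H(7): 7+11=18 → S
D(3): 3+11=14 → O
G(6): 6+11=17 → R

BPPWQYWNYSOR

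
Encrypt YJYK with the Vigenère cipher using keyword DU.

BDBE

Repeat the key across the message: DUDU
Y(24)+D(3): 27≡1 → B
J(9)+U(20): 29≡3 → D
Y(24)+D(3): 27≡1 → B
K(10)+U(20): 30≡4 → E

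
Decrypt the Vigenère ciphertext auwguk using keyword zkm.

bkkhky

Repeat the key across the ciphertext: zkmzkm
a(0)−z(25): -25≡1 → b
u(20)−k(10): 10 → k
w(22)−m(12): 10 → k
g(6)−z(25): -19≡7 → h
u(20)−k(10): 10 → k
k(10)−m(12): -2≡24 → y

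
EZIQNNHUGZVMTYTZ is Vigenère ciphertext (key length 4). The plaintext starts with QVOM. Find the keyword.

OEUE

Subtract each crib letter from the matching ciphertext letter (mod 26):
E(4)−Q(16)=-12≡14 → O
Z(25)−V(21)=4 → E
I(8)−O(14)=-6≡20 → U
Q(16)−M(12)=4 → E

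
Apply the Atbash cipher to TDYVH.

T(19) → G(6)
D(3) → W(22)
Y(24) → B(1)
V(21) → E(4)
H(7) → S(18)

GWBES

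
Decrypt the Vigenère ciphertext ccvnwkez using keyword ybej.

Repeat the key across the ciphertext: ybejybej
c(2)−y(24): -22≡4 → e
c(2)−b(1): 1 → b
v(21)−e(4): 17 → r
n(13)−j(9): 4 → e
w(22)−y(24): -2≡24 → y
k(10)−b(1): 9 → j
e(4)−e(4): 0 → a
z(25)−j(9): 16 → q

ebreyjaq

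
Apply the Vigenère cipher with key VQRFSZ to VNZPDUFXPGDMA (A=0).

Repeat the key across the message: VQRFSZVQRFSZV
V(21)+V(21): 42≡16 → Q
N(13)+Q(16): 29≡3 → D
Z(25)+R(17): 42≡16 → Q
P(15)+F(5): 20 → U
D(3)+S(18): 21 → V
U(20)+Z(25): 45≡19 → T
F(5)+V(21): 26≡0 → A
X(23)+Q(16): 39≡13 → N
P(15)+R(17): 32≡6 → G
G(6)+F(5): 11 → L
D(3)+S(18): 21 → V
M(12)+Z(25): 37≡11 → L
A(0)+V(21): 21 → V

QDQUVTANGLVLV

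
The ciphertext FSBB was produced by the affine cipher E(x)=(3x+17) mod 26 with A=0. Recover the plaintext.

The inverse of 3 mod 26 is 9, since 3·9=27≡1. Apply D(y)=9·(y−17) mod 26:
F(5): 9·(5−17)=-108≡22 → W
S(18): 9·(18−17)=9 → J
B(1): 9·(1−17)=-144≡12 → M
B(1): 9·(1−17)=-144≡12 → M

WJMM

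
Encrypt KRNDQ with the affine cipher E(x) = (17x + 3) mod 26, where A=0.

RGQCP

K(10): 17·10+3=173≡17 → R
R(17): 17·17+3=292≡6 → G
N(13): 17·13+3=224≡16 → Q
D(3): 17·3+3=54≡2 → C
Q(16): 17·16+3=275≡15 → P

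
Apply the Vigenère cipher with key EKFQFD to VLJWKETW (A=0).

ZVOMPHXG

Repeat the key across the message: EKFQFDEK
V(21)+E(4): 25 → Z
L(11)+K(10): 21 → V
J(9)+F(5): 14 → O
W(22)+Q(16): 38≡12 → M
K(10)+F(5): 15 → P
E(4)+D(3): 7 → H
T(19)+E(4): 23 → X
W(22)+K(10): 32≡6 → G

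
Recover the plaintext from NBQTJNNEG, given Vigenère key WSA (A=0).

RJQXRNRMG

Repeat the key across the ciphertext: WSAWSAWSA
N(13)−W(22): -9≡17 → R
B(1)−S(18): -17≡9 → J
Q(16)−A(0): 16 → Q
T(19)−W(22): -3≡23 → X
J(9)−S(18): -9≡17 → R
N(13)−A(0): 13 → N
N(13)−W(22): -9≡17 → R
E(4)−S(18): -14≡12 → M
G(6)−A(0): 6 → G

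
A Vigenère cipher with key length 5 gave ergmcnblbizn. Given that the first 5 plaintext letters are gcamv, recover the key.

ypgah

Subtract each crib letter from the matching ciphertext letter (mod 26):
e(4)−g(6)=-2≡24 → y
r(17)−c(2)=15 → p
g(6)−a(0)=6 → g
m(12)−m(12)=0 → a
c(2)−v(21)=-19≡7 → h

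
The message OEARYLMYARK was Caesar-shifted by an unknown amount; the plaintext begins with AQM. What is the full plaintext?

AQMDKXYKMDW

From the crib: O(14)−A(0)=14, so the shift is 14.
Subtract 14 from each ciphertext letter:
O(14): 14−14=0 → A
E(4): 4−14=-10≡16 → Q
A(0): 0−14=-14≡12 → M
R(17): 17−14=3 → D
Y(24): 24−14=10 → K
L(11): 11−14=-3≡23 → X
M(12): 12−14=-2≡24 → Y
Y(24): 24−14=10 → K
A(0): 0−14=-14≡12 → M
R(17): 17−14=3 → D
K(10): 10−14=-4≡22 → W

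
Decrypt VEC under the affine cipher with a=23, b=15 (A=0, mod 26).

The inverse of 23 mod 26 is 17, since 23·17=391≡1. Apply D(y)=17·(y−15) mod 26:
V(21): 17·(21−15)=102≡24 → Y
E(4): 17·(4−15)=-187≡21 → V
C(2): 17·(2−15)=-221≡13 → N

YVN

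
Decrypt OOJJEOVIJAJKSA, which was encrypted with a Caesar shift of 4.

O(14): 14−4=10 → K
O(14): 14−4=10 → K
J(9): 9−4=5 → F
J(9): 9−4=5 → F
E(4): 4−4=0 → A
O(14): 14−4=10 → K
V(21): 21−4=17 → R
I(8): 8−4=4 → E
J(9): 9−4=5 → F
A(0): 0−4=-4≡22 → W
J(9): 9−4=5 → F
K(10): 10−4=6 → G
S(18): 18−4=14 → O
A(0): 0−4=-4≡22 → W

KKFFAKREFWFGOW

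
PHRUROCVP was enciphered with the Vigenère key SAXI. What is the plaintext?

XHUMZOFNX

Repeat the key across the ciphertext: SAXISAXIS
P(15)−S(18): -3≡23 → X
H(7)−A(0): 7 → H
R(17)−X(23): -6≡20 → U
U(20)−I(8): 12 → M
R(17)−S(18): -1≡25 → Z
O(14)−A(0): 14 → O
C(2)−X(23): -21≡5 → F
V(21)−I(8): 13 → N
P(15)−S(18): -3≡23 → X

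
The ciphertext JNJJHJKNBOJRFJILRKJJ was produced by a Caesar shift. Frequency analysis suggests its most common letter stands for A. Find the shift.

9

The most frequent ciphertext letter is J (appears 8 times).
J is position 9; A is position 0.
Shift = 9.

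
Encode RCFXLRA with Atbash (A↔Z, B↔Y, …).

IXUCOIZ

R(17) → I(8)
C(2) → X(23)
F(5) → U(20)
X(23) → C(2)
L(11) → O(14)
R(17) → I(8)
A(0) → Z(25)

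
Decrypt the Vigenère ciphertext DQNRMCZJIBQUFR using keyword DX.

ATKUJFWMFENXCU

Repeat the key across the ciphertext: DXDXDXDXDXDXDX
D(3)−D(3): 0 → A
Q(16)−X(23): -7≡19 → T
N(13)−D(3): 10 → K
R(17)−X(23): -6≡20 → U
M(12)−D(3): 9 → J
C(2)−X(23): -21≡5 → F
Z(25)−D(3): 22 → W
J(9)−X(23): -14≡12 → M
I(8)−D(3): 5 → F
B(1)−X(23): -22≡4 → E
Q(16)−D(3): 13 → N
U(20)−X(23): -3≡23 → X
F(5)−D(3): 2 → C
R(17)−X(23): -6≡20 → U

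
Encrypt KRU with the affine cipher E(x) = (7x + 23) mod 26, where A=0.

PMH

K(10): 7·10+23=93≡15 → P
R(17): 7·17+23=142≡12 → M
U(20): 7·20+23=163≡7 → H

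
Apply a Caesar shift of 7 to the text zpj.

gwq

z(25): 25+7=32≡6 → g
p(15): 15+7=22 → w
j(9): 9+7=16 → q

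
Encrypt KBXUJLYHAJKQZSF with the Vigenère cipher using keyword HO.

Repeat the key across the message: HOHOHOHOHOHOHOH
K(10)+H(7): 17 → R
B(1)+O(14): 15 → P
X(23)+H(7): 30≡4 → E
U(20)+O(14): 34≡8 → I
J(9)+H(7): 16 → Q
L(11)+O(14): 25 → Z
Y(24)+H(7): 31≡5 → F
H(7)+O(14): 21 → V
A(0)+H(7): 7 → H
J(9)+O(14): 23 → X
K(10)+H(7): 17 → R
Q(16)+O(14): 30≡4 → E
Z(25)+H(7): 32≡6 → G
S(18)+O(14): 32≡6 → G
F(5)+H(7): 12 → M

RPEIQZFVHXREGGM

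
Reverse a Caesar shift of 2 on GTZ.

ERX

G(6): 6−2=4 → E
T(19): 19−2=17 → R
Z(25): 25−2=23 → X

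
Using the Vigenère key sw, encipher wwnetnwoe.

Repeat the key across the message: swswswsws
w(22)+s(18): 40≡14 → o
w(22)+w(22): 44≡18 → s
n(13)+s(18): 31≡5 → f
e(4)+w(22): 26≡0 → a
t(19)+s(18): 37≡11 → l
n(13)+w(22): 35≡9 → j
w(22)+s(18): 40≡14 → o
o(14)+w(22): 36≡10 → k
e(4)+s(18): 22 → w

osfaljokw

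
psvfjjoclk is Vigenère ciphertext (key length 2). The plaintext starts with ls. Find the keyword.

ea

Subtract each crib letter from the matching ciphertext letter (mod 26):
p(15)−l(11)=4 → e
s(18)−s(18)=0 → a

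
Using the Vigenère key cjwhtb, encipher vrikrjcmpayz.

xaerkkevlhra

Repeat the key across the message: cjwhtbcjwhtb
v(21)+c(2): 23 → x
r(17)+j(9): 26≡0 → a
i(8)+w(22): 30≡4 → e
k(10)+h(7): 17 → r
r(17)+t(19): 36≡10 → k
j(9)+b(1): 10 → k
c(2)+c(2): 4 → e
m(12)+j(9): 21 → v
p(15)+w(22): 37≡11 → l
a(0)+h(7): 7 → h
y(24)+t(19): 43≡17 → r
z(25)+b(1): 26≡0 → a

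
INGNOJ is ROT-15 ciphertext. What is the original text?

TYRYZU

I(8): 8−15=-7≡19 → T
N(13): 13−15=-2≡24 → Y
G(6): 6−15=-9≡17 → R
N(13): 13−15=-2≡24 → Y
O(14): 14−15=-1≡25 → Z
J(9): 9−15=-6≡20 → U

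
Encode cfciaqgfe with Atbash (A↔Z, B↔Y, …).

c(2) → x(23)
f(5) → u(20)
c(2) → x(23)
i(8) → r(17)
a(0) → z(25)
q(16) → j(9)
g(6) → t(19)
f(5) → u(20)
e(4) → v(21)

xuxrzjtuv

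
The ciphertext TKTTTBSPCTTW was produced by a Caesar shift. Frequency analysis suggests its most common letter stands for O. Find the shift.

5

The most frequent ciphertext letter is T (appears 6 times).
T is position 19; O is position 14.
Shift = 5.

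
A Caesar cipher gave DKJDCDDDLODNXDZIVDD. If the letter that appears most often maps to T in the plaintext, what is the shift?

The most frequent ciphertext letter is D (appears 9 times).
D is position 3; T is position 19.
Shift = -16≡10.

10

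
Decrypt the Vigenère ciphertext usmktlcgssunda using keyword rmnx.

dgznczpjbghqmo

Repeat the key across the ciphertext: rmnxrmnxrmnxrm
u(20)−r(17): 3 → d
s(18)−m(12): 6 → g
m(12)−n(13): -1≡25 → z
k(10)−x(23): -13≡13 → n
t(19)−r(17): 2 → c
l(11)−m(12): -1≡25 → z
c(2)−n(13): -11≡15 → p
g(6)−x(23): -17≡9 → j
s(18)−r(17): 1 → b
s(18)−m(12): 6 → g
u(20)−n(13): 7 → h
n(13)−x(23): -10≡16 → q
d(3)−r(17): -14≡12 → m
a(0)−m(12): -12≡14 → o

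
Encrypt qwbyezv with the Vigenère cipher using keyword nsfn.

doglrra

Repeat the key across the message: nsfnnsf
q(16)+n(13): 29≡3 → d
w(22)+s(18): 40≡14 → o
b(1)+f(5): 6 → g
y(24)+n(13): 37≡11 → l
e(4)+n(13): 17 → r
z(25)+s(18): 43≡17 → r
v(21)+f(5): 26≡0 → a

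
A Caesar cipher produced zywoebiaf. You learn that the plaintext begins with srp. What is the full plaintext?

From the crib: z(25)−s(18)=7, so the shift is 7.
Subtract 7 from each ciphertext letter:
z(25): 25−7=18 → s
y(24): 24−7=17 → r
w(22): 22−7=15 → p
o(14): 14−7=7 → h
e(4): 4−7=-3≡23 → x
b(1): 1−7=-6≡20 → u
i(8): 8−7=1 → b
a(0): 0−7=-7≡19 → t
f(5): 5−7=-2≡24 → y

srphxubty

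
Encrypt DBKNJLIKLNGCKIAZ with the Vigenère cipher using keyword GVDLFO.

JWNYOZOFOYLQQDDK

Repeat the key across the message: GVDLFOGVDLFOGVDL
D(3)+G(6): 9 → J
B(1)+V(21): 22 → W
K(10)+D(3): 13 → N
N(13)+L(11): 24 → Y
J(9)+F(5): 14 → O
L(11)+O(14): 25 → Z
I(8)+G(6): 14 → O
K(10)+V(21): 31≡5 → F
L(11)+D(3): 14 → O
N(13)+L(11): 24 → Y
G(6)+F(5): 11 → L
C(2)+O(14): 16 → Q
K(10)+G(6): 16 → Q
I(8)+V(21): 29≡3 → D
A(0)+D(3): 3 → D
Z(25)+L(11): 36≡10 → K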